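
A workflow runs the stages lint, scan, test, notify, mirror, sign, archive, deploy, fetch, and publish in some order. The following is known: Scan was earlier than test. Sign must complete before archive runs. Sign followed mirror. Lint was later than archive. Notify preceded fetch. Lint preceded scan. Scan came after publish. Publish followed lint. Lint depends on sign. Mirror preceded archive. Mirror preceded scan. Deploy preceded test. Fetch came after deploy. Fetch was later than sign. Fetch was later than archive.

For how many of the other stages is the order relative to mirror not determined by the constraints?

Forced after mirror: archive, fetch, lint, publish, scan, sign, and test.
That leaves deploy and notify with no forced order relative to mirror — 2.

2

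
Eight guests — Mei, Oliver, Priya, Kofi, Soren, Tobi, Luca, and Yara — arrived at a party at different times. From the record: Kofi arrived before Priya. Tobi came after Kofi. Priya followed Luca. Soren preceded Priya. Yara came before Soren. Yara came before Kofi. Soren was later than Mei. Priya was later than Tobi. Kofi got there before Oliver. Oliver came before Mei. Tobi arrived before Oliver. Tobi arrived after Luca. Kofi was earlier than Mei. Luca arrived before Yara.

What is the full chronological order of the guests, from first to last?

The constraints fix every adjacent pair, so only one ordering works:
Luca → Yara → Kofi → Tobi → Oliver → Mei → Soren → Priya.

Luca, Yara, Kofi, Tobi, Oliver, Mei, Soren, Priya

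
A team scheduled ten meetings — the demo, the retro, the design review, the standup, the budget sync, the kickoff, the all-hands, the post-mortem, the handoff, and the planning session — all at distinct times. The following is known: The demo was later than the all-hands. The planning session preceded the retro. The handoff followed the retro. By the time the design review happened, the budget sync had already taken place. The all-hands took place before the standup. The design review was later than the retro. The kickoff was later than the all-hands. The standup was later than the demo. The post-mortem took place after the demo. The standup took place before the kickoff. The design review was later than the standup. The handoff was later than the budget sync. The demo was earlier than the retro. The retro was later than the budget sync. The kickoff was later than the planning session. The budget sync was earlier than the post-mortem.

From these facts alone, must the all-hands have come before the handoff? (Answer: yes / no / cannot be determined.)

yes

Chain the constraints: the all-hands → the demo → the retro → the handoff. Each link is directly stated, so the all-hands comes before the handoff.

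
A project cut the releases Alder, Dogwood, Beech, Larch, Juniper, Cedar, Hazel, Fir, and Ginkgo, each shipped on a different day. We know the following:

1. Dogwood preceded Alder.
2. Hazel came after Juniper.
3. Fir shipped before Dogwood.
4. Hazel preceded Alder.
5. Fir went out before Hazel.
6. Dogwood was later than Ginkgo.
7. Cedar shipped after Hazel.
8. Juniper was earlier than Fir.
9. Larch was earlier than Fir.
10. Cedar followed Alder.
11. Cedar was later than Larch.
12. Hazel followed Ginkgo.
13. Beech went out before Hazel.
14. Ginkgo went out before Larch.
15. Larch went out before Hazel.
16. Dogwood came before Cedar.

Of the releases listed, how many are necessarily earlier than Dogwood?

4

Directly stated before Dogwood: Fir and Ginkgo.
Juniper reaches Dogwood via Juniper → Fir → Dogwood.
Larch reaches Dogwood via Larch → Fir → Dogwood.
That's Fir, Ginkgo, Juniper, and Larch — 4 in all.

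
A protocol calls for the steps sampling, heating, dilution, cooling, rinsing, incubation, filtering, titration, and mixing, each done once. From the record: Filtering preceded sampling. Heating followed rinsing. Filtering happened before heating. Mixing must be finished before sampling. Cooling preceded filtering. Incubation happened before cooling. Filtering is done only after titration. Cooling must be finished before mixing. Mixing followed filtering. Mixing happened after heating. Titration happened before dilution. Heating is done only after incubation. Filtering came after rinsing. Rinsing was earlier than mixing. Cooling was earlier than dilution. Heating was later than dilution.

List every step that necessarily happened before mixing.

cooling, dilution, filtering, heating, incubation, rinsing, titration

Directly stated before mixing: cooling, filtering, heating, and rinsing.
Dilution reaches mixing via dilution → heating → mixing.
Incubation reaches mixing via incubation → heating → mixing.
Titration reaches mixing via titration → filtering → mixing.
No chain forces sampling ahead of mixing.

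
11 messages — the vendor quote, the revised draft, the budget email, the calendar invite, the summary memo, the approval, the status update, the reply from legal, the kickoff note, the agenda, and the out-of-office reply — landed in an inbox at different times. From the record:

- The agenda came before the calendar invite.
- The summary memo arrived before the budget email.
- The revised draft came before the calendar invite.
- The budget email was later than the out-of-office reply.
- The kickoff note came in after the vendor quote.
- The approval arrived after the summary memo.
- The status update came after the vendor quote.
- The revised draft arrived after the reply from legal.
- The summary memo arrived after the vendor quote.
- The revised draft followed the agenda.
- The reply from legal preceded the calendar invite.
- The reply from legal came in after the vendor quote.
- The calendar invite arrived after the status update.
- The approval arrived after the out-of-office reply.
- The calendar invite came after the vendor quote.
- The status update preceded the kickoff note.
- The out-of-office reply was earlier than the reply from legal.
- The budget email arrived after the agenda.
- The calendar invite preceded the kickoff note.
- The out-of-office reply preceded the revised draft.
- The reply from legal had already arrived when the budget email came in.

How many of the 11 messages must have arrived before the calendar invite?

6

Directly stated before the calendar invite: the agenda, the reply from legal, the revised draft, the status update, and the vendor quote.
The out-of-office reply reaches the calendar invite via the out-of-office reply → the revised draft → the calendar invite.
That's the agenda, the out-of-office reply, the reply from legal, the revised draft, the status update, and the vendor quote — 6 in all.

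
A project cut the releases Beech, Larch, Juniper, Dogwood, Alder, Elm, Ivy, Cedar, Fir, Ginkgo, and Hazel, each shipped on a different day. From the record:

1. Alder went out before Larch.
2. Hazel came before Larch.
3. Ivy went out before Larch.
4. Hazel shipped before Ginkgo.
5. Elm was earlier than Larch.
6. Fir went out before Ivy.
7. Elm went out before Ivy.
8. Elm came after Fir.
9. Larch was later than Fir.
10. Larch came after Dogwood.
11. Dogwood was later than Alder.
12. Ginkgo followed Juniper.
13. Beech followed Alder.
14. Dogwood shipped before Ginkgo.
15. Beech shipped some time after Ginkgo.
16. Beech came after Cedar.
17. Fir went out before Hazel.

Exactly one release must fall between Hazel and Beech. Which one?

Ginkgo

Tracing the constraints gives Hazel → Ginkgo → Beech, so Ginkgo sits after Hazel and before Beech.
No other release is forced both after Hazel and before Beech.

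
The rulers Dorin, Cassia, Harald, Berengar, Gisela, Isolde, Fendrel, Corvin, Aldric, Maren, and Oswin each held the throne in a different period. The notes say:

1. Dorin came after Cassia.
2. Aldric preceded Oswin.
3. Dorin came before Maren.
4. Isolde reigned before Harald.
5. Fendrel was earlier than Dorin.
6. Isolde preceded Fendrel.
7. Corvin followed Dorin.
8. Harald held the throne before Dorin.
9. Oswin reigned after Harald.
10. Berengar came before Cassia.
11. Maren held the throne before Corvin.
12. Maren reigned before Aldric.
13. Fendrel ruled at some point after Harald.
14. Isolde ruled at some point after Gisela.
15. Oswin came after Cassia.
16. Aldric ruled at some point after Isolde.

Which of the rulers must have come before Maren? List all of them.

Directly stated before Maren: Dorin.
Berengar reaches Maren via Berengar → Cassia → Dorin → Maren.
Cassia reaches Maren via Cassia → Dorin → Maren.
Fendrel reaches Maren via Fendrel → Dorin → Maren.
Likewise Gisela, Harald, and Isolde each reach Maren by chaining the stated constraints.

Berengar, Cassia, Dorin, Fendrel, Gisela, Harald, Isolde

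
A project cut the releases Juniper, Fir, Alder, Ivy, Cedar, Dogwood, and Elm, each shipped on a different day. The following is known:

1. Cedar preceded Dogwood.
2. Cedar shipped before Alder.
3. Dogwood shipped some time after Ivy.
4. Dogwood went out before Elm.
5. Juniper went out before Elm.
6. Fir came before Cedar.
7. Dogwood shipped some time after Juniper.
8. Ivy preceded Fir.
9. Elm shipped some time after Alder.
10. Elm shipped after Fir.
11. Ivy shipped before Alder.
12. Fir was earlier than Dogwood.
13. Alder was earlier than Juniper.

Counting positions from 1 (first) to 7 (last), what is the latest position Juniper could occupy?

Juniper must come before Dogwood and Elm — 2 releases forced after it.
Everything else can be placed before Juniper in some valid order, so Juniper can sit as late as position 7 − 2 = 5.

5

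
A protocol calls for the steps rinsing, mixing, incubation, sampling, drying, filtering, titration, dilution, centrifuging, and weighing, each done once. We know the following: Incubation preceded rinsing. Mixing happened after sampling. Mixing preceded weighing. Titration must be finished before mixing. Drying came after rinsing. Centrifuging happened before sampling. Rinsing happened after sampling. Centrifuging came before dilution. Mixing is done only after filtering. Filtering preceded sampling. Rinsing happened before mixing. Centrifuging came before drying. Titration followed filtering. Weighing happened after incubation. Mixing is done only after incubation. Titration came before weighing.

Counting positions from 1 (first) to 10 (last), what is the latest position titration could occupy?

Titration must come before mixing and weighing — 2 steps forced after it.
Everything else can be placed before titration in some valid order, so titration can sit as late as position 10 − 2 = 8.

8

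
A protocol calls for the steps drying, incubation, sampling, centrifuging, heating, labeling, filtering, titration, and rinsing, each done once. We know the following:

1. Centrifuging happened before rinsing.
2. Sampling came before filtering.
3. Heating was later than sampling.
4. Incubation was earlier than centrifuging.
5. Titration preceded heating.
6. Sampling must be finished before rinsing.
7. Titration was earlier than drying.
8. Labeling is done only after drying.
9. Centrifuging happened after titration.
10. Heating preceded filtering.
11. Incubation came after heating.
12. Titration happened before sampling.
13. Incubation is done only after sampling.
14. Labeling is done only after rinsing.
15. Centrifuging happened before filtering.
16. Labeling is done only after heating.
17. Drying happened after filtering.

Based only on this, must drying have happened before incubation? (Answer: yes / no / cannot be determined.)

no

Tracing the constraints gives incubation → centrifuging → filtering → drying, so incubation must come before drying.
That means drying cannot be before incubation.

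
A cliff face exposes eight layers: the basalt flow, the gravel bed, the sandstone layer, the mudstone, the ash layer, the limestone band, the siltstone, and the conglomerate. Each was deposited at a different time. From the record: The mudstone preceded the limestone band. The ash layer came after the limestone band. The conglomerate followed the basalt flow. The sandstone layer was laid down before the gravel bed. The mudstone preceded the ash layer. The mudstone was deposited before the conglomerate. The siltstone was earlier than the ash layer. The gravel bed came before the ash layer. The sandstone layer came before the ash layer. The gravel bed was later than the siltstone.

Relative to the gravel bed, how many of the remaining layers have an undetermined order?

4

Forced before the gravel bed: the sandstone layer and the siltstone; forced after the gravel bed: the ash layer.
That leaves the basalt flow, the conglomerate, the limestone band, and the mudstone with no forced order relative to the gravel bed — 4.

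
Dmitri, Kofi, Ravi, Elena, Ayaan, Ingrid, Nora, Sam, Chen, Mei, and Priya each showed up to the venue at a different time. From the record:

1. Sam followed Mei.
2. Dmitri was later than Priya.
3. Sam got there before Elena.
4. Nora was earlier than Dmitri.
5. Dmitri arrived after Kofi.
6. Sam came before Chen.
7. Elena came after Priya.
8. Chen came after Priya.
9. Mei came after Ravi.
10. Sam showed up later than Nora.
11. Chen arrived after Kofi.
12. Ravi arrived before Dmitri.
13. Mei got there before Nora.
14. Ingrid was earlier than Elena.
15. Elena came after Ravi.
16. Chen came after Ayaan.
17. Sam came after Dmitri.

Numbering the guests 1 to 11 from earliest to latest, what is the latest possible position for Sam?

9

Sam must come before Chen and Elena — 2 guests forced after them.
Everything else can be placed before Sam in some valid order, so Sam can sit as late as position 11 − 2 = 9.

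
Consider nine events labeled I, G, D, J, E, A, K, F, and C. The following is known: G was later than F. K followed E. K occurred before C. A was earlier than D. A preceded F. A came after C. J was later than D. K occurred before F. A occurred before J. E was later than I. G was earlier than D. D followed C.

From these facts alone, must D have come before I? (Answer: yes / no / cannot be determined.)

Tracing the constraints gives I → E → K → C → D, so I must come before D.
That means D cannot be before I.

no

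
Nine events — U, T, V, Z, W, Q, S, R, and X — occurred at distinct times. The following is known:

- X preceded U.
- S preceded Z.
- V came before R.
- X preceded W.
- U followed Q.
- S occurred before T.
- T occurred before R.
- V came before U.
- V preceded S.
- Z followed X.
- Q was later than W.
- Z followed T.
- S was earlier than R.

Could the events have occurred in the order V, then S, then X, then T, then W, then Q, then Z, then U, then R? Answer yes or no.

yes

Check each stated constraint against the proposed order — e.g. S is ahead of R; V is ahead of R. Every pair is in the required order; nothing is violated.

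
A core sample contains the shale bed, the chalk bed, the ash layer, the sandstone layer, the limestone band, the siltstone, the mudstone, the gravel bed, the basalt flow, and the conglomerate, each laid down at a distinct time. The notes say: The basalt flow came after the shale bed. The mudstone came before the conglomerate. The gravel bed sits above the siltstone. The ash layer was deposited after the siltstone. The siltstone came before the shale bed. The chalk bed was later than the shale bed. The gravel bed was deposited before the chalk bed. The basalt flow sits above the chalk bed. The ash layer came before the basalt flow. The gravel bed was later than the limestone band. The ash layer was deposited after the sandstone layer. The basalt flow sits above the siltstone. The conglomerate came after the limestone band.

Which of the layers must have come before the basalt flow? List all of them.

Directly stated before the basalt flow: the ash layer, the chalk bed, the shale bed, and the siltstone.
The gravel bed reaches the basalt flow via the gravel bed → the chalk bed → the basalt flow.
The limestone band reaches the basalt flow via the limestone band → the gravel bed → the chalk bed → the basalt flow.
The sandstone layer reaches the basalt flow via the sandstone layer → the ash layer → the basalt flow.

the ash layer, the chalk bed, the gravel bed, the limestone band, the sandstone layer, the shale bed, the siltstone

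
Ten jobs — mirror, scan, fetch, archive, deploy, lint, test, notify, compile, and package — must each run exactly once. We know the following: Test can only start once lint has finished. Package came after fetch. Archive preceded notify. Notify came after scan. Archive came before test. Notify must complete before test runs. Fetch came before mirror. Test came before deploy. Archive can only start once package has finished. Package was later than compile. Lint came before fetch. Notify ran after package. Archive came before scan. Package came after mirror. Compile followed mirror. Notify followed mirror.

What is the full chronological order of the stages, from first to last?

The constraints fix every adjacent pair, so only one ordering works:
lint → fetch → mirror → compile → package → archive → scan → notify → test → deploy.

lint, fetch, mirror, compile, package, archive, scan, notify, test, deploy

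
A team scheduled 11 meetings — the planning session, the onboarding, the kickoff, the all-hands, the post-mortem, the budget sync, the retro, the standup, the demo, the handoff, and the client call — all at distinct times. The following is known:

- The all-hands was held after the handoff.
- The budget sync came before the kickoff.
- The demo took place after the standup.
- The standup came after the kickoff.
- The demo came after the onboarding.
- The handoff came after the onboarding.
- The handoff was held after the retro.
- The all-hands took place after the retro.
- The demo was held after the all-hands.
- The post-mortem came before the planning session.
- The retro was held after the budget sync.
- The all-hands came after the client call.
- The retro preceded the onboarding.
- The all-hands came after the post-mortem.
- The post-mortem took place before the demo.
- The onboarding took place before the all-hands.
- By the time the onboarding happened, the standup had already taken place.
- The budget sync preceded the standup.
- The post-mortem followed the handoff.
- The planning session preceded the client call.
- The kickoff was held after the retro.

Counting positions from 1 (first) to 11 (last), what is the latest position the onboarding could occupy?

5

The onboarding must come before the all-hands, the client call, the demo, the handoff, the planning session, and the post-mortem — 6 meetings forced after it.
Everything else can be placed before the onboarding in some valid order, so the onboarding can sit as late as position 11 − 6 = 5.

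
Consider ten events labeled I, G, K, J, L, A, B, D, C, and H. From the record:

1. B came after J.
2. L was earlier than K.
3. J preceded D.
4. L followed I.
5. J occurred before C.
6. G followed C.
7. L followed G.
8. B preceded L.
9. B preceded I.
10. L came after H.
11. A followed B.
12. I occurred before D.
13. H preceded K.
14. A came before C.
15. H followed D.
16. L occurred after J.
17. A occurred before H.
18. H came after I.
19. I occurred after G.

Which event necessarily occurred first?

J has a chain of constraints placing it before every other event, so J must be first.

J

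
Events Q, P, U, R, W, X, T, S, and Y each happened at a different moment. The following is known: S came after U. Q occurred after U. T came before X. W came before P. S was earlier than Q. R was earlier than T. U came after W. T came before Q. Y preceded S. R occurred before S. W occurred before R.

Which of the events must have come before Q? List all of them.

Directly stated before Q: S, T, and U.
R reaches Q via R → T → Q.
W reaches Q via W → U → Q.
Y reaches Q via Y → S → Q.

R, S, T, U, W, Y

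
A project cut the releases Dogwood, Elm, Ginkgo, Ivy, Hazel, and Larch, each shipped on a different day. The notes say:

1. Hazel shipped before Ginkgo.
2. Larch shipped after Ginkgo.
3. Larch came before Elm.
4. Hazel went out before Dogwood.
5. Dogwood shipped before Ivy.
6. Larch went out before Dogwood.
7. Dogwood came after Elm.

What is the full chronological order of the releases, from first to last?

The constraints fix every adjacent pair, so only one ordering works:
Hazel → Ginkgo → Larch → Elm → Dogwood → Ivy.

Hazel, Ginkgo, Larch, Elm, Dogwood, Ivy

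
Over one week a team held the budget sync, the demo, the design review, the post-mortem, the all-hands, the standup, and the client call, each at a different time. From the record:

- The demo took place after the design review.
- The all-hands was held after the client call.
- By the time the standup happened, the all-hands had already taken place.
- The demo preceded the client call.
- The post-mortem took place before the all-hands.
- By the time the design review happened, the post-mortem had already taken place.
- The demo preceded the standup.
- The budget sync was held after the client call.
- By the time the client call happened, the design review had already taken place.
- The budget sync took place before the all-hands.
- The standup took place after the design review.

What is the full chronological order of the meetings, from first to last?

The constraints fix every adjacent pair, so only one ordering works:
the post-mortem → the design review → the demo → the client call → the budget sync → the all-hands → the standup.

the post-mortem, the design review, the demo, the client call, the budget sync, the all-hands, the standup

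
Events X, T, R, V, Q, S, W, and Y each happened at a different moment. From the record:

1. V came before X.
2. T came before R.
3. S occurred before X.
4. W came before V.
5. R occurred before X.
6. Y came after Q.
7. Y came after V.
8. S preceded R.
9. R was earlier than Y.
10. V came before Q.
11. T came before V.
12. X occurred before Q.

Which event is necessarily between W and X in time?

Tracing the constraints gives W → V → X, so V sits after W and before X.
No other event is forced both after W and before X.

V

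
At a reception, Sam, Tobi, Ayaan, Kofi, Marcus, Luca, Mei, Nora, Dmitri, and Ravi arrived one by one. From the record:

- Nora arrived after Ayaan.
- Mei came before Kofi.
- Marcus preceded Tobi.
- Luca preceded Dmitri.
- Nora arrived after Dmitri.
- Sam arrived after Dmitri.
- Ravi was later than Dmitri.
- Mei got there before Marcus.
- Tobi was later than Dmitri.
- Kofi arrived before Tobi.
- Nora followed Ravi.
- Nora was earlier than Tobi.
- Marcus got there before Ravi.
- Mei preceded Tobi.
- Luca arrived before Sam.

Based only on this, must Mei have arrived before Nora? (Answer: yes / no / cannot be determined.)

Chain the constraints: Mei → Marcus → Ravi → Nora. Each link is directly stated, so Mei comes before Nora.

yes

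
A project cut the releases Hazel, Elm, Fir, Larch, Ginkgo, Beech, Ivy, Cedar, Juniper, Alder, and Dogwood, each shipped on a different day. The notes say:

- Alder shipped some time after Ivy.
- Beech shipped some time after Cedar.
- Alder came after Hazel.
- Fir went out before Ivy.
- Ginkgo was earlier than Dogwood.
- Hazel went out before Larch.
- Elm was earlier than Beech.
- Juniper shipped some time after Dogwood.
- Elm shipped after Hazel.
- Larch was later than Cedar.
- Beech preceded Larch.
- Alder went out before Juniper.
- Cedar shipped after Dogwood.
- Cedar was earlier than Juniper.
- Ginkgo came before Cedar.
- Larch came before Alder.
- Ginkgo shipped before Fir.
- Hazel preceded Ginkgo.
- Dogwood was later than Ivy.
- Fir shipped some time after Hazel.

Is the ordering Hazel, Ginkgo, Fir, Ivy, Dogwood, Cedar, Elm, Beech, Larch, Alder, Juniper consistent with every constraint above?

Check each stated constraint against the proposed order — e.g. Hazel is ahead of Larch; Hazel is ahead of Alder. Every pair is in the required order; nothing is violated.

yes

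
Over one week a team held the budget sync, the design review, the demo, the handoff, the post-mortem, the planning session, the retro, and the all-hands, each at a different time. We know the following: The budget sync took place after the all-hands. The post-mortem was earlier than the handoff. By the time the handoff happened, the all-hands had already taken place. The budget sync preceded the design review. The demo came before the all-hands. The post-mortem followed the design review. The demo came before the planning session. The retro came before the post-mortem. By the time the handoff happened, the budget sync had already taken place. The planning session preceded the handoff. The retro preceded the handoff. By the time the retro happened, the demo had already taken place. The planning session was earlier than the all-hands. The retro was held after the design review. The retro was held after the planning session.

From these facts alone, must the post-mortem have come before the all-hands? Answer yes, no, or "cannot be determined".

Tracing the constraints gives the all-hands → the budget sync → the design review → the post-mortem, so the all-hands must come before the post-mortem.
That means the post-mortem cannot be before the all-hands.

no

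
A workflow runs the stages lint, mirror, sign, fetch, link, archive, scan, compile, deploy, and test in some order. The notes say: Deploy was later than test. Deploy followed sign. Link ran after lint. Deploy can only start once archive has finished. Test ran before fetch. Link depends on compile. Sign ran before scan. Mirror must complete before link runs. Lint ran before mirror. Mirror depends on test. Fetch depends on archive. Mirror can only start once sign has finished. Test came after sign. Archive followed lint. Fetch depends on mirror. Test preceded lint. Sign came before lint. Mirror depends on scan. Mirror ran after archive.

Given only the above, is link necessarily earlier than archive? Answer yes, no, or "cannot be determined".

no

Tracing the constraints gives archive → mirror → link, so archive must come before link.
That means link cannot be before archive.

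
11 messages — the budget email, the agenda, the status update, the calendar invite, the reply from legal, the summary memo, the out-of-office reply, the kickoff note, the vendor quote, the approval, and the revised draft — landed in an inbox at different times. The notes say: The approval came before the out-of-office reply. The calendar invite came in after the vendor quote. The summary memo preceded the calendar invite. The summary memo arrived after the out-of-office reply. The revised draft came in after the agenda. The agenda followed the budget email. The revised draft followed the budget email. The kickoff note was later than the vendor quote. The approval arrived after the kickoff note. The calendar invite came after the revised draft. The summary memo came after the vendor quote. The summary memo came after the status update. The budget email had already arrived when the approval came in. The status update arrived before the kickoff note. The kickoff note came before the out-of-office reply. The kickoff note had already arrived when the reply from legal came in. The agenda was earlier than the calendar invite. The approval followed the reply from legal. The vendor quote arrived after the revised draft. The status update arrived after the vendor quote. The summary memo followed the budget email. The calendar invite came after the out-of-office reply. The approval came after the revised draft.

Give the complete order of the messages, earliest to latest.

The constraints fix every adjacent pair, so only one ordering works:
the budget email → the agenda → the revised draft → the vendor quote → the status update → the kickoff note → the reply from legal → the approval → the out-of-office reply → the summary memo → the calendar invite.

the budget email, the agenda, the revised draft, the vendor quote, the status update, the kickoff note, the reply from legal, the approval, the out-of-office reply, the summary memo, the calendar invite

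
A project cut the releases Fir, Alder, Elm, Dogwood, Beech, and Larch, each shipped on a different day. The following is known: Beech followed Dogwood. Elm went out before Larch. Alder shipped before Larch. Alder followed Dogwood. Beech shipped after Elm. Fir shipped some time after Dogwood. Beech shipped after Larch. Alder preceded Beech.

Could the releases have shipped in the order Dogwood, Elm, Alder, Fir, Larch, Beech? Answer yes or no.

Check each stated constraint against the proposed order — e.g. Elm is ahead of Beech; Dogwood is ahead of Beech. Every pair is in the required order; nothing is violated.

yes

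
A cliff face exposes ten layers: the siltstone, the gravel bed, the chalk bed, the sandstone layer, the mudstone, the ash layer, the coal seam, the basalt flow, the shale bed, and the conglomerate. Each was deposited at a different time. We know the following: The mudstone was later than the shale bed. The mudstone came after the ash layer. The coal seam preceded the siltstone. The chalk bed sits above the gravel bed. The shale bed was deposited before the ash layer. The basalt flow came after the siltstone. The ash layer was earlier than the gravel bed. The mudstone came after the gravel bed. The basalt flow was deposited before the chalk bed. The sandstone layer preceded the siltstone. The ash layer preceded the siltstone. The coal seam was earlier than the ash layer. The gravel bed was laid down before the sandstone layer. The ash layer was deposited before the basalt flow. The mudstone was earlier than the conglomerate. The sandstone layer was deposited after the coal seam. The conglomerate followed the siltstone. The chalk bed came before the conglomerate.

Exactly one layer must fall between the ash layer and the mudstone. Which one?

the gravel bed

Tracing the constraints gives the ash layer → the gravel bed → the mudstone, so the gravel bed sits after the ash layer and before the mudstone.
No other layer is forced both after the ash layer and before the mudstone.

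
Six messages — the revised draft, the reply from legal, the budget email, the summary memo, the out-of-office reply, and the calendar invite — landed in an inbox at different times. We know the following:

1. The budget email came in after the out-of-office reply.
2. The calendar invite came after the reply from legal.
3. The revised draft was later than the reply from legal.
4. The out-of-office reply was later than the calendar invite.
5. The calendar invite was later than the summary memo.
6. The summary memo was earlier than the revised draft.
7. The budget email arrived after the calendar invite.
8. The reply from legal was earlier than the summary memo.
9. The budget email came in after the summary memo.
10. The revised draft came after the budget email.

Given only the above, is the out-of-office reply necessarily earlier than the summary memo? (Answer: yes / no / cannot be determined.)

no

Tracing the constraints gives the summary memo → the calendar invite → the out-of-office reply, so the summary memo must come before the out-of-office reply.
That means the out-of-office reply cannot be before the summary memo.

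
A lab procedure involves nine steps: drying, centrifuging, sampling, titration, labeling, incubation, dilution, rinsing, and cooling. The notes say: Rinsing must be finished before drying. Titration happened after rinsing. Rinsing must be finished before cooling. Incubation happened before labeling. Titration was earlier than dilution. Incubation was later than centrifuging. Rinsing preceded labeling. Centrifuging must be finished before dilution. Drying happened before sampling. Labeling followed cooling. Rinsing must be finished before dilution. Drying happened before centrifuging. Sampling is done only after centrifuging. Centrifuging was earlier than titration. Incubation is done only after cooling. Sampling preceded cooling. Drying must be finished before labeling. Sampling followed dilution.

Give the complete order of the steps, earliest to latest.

The constraints fix every adjacent pair, so only one ordering works:
rinsing → drying → centrifuging → titration → dilution → sampling → cooling → incubation → labeling.

rinsing, drying, centrifuging, titration, dilution, sampling, cooling, incubation, labeling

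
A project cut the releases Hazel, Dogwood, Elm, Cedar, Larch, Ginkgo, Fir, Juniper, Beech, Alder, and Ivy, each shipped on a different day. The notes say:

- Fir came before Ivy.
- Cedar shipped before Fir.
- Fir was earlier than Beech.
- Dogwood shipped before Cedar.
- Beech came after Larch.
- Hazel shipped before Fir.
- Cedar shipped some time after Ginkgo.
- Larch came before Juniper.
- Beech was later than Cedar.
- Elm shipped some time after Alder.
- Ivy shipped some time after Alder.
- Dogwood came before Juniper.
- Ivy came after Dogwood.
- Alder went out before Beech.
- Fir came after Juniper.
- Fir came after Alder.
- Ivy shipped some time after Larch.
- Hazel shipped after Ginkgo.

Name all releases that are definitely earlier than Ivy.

Directly stated before Ivy: Alder, Dogwood, Fir, and Larch.
Cedar reaches Ivy via Cedar → Fir → Ivy.
Ginkgo reaches Ivy via Ginkgo → Cedar → Fir → Ivy.
Hazel reaches Ivy via Hazel → Fir → Ivy.
Likewise Juniper reaches Ivy by chaining the stated constraints.
No chain forces Beech (or any of the others) ahead of Ivy.

Alder, Cedar, Dogwood, Fir, Ginkgo, Hazel, Juniper, Larch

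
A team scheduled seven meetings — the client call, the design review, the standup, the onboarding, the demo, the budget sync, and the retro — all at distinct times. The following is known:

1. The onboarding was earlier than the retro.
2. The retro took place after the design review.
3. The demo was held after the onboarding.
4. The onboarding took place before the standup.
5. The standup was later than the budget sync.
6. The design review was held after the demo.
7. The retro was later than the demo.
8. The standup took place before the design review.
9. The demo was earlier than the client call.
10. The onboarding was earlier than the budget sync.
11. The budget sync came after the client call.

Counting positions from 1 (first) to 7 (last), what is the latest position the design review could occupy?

6

The design review must come before the retro — 1 meeting forced after it.
Everything else can be placed before the design review in some valid order, so the design review can sit as late as position 7 − 1 = 6.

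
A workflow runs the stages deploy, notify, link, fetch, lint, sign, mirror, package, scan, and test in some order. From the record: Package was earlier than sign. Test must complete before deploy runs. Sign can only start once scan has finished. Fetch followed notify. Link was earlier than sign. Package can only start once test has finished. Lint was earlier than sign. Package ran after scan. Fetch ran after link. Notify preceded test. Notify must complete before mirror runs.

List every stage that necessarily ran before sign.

Directly stated before sign: link, lint, package, and scan.
Notify reaches sign via notify → test → package → sign.
Test reaches sign via test → package → sign.

link, lint, notify, package, scan, test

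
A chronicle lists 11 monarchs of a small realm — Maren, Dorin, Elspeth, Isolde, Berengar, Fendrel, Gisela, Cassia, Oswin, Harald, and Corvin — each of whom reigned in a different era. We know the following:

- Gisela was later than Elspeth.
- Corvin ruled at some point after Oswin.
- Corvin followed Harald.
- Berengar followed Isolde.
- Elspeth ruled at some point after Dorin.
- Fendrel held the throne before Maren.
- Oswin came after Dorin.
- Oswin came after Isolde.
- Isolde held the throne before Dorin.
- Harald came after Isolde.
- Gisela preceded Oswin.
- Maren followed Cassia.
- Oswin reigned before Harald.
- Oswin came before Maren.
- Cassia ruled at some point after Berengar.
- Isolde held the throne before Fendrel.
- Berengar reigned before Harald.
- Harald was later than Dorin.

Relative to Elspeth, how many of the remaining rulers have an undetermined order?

3

Forced before Elspeth: Dorin and Isolde; forced after Elspeth: Corvin, Gisela, Harald, Maren, and Oswin.
That leaves Berengar, Cassia, and Fendrel with no forced order relative to Elspeth — 3.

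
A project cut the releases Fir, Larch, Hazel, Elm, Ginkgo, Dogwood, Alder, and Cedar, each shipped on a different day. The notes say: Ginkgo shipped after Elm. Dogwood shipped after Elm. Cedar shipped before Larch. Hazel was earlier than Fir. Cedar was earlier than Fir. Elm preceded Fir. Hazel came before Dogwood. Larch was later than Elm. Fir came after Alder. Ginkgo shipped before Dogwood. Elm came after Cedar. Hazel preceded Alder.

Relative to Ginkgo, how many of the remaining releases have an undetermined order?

4

Forced before Ginkgo: Cedar and Elm; forced after Ginkgo: Dogwood.
That leaves Alder, Fir, Hazel, and Larch with no forced order relative to Ginkgo — 4.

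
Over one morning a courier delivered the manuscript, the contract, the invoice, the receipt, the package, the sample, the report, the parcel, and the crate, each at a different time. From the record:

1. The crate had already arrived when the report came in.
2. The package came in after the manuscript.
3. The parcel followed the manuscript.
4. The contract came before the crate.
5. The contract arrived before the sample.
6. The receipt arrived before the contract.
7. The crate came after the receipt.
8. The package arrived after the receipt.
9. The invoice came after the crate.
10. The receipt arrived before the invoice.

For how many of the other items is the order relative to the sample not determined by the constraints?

6

Forced before the sample: the contract and the receipt.
That leaves the crate, the invoice, the manuscript, the package, the parcel, and the report with no forced order relative to the sample — 6.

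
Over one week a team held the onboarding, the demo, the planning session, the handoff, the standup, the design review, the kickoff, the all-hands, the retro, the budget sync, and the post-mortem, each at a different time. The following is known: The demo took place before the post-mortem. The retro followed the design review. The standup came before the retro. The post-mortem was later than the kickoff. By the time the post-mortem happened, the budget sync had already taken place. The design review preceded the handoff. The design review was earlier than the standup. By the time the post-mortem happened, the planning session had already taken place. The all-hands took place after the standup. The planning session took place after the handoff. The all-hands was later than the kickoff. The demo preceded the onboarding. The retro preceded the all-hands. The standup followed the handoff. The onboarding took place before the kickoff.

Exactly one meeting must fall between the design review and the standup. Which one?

Tracing the constraints gives the design review → the handoff → the standup, so the handoff sits after the design review and before the standup.
No other meeting is forced both after the design review and before the standup.

the handoff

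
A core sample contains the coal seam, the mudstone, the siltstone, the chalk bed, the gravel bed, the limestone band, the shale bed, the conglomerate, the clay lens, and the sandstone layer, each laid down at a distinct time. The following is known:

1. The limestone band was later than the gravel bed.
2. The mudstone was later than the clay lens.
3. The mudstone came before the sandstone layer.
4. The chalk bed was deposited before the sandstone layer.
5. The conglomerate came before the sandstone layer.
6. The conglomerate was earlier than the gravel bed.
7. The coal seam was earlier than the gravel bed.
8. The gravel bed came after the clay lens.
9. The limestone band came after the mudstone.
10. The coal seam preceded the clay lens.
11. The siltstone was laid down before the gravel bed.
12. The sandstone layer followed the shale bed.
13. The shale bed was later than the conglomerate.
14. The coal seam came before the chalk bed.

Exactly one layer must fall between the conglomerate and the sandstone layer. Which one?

Tracing the constraints gives the conglomerate → the shale bed → the sandstone layer, so the shale bed sits after the conglomerate and before the sandstone layer.
No other layer is forced both after the conglomerate and before the sandstone layer.

the shale bed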